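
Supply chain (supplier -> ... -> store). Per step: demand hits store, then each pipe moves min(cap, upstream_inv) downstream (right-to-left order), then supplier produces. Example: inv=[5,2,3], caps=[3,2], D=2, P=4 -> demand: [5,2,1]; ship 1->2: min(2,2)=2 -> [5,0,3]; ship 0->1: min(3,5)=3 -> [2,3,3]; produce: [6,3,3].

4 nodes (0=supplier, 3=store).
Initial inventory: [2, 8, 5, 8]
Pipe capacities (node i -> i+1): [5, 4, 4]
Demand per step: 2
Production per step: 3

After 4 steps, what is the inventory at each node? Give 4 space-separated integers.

Step 1: demand=2,sold=2 ship[2->3]=4 ship[1->2]=4 ship[0->1]=2 prod=3 -> inv=[3 6 5 10]
Step 2: demand=2,sold=2 ship[2->3]=4 ship[1->2]=4 ship[0->1]=3 prod=3 -> inv=[3 5 5 12]
Step 3: demand=2,sold=2 ship[2->3]=4 ship[1->2]=4 ship[0->1]=3 prod=3 -> inv=[3 4 5 14]
Step 4: demand=2,sold=2 ship[2->3]=4 ship[1->2]=4 ship[0->1]=3 prod=3 -> inv=[3 3 5 16]

3 3 5 16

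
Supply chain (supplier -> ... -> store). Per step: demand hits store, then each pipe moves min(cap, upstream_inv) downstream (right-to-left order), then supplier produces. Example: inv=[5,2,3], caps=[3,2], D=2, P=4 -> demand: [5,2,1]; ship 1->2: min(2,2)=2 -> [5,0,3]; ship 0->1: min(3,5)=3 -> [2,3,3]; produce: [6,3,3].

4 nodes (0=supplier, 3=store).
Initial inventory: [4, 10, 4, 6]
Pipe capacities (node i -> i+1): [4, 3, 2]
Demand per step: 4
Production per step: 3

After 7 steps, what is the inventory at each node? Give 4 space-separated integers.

Step 1: demand=4,sold=4 ship[2->3]=2 ship[1->2]=3 ship[0->1]=4 prod=3 -> inv=[3 11 5 4]
Step 2: demand=4,sold=4 ship[2->3]=2 ship[1->2]=3 ship[0->1]=3 prod=3 -> inv=[3 11 6 2]
Step 3: demand=4,sold=2 ship[2->3]=2 ship[1->2]=3 ship[0->1]=3 prod=3 -> inv=[3 11 7 2]
Step 4: demand=4,sold=2 ship[2->3]=2 ship[1->2]=3 ship[0->1]=3 prod=3 -> inv=[3 11 8 2]
Step 5: demand=4,sold=2 ship[2->3]=2 ship[1->2]=3 ship[0->1]=3 prod=3 -> inv=[3 11 9 2]
Step 6: demand=4,sold=2 ship[2->3]=2 ship[1->2]=3 ship[0->1]=3 prod=3 -> inv=[3 11 10 2]
Step 7: demand=4,sold=2 ship[2->3]=2 ship[1->2]=3 ship[0->1]=3 prod=3 -> inv=[3 11 11 2]

3 11 11 2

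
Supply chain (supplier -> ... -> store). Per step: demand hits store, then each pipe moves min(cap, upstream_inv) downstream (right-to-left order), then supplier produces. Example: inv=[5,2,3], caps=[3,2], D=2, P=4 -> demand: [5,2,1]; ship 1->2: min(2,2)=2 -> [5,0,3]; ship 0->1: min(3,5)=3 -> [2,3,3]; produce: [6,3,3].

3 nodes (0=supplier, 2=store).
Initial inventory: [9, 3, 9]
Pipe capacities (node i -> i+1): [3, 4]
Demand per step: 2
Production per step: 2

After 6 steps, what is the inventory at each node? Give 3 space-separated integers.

Step 1: demand=2,sold=2 ship[1->2]=3 ship[0->1]=3 prod=2 -> inv=[8 3 10]
Step 2: demand=2,sold=2 ship[1->2]=3 ship[0->1]=3 prod=2 -> inv=[7 3 11]
Step 3: demand=2,sold=2 ship[1->2]=3 ship[0->1]=3 prod=2 -> inv=[6 3 12]
Step 4: demand=2,sold=2 ship[1->2]=3 ship[0->1]=3 prod=2 -> inv=[5 3 13]
Step 5: demand=2,sold=2 ship[1->2]=3 ship[0->1]=3 prod=2 -> inv=[4 3 14]
Step 6: demand=2,sold=2 ship[1->2]=3 ship[0->1]=3 prod=2 -> inv=[3 3 15]

3 3 15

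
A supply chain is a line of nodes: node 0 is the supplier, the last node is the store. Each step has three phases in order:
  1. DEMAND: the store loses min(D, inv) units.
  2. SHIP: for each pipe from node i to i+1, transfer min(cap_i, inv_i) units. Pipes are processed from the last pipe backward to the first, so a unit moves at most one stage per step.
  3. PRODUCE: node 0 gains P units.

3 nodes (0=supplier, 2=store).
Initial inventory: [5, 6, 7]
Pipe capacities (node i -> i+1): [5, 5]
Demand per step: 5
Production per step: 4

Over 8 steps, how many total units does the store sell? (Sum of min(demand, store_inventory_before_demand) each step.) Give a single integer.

Step 1: sold=5 (running total=5) -> [4 6 7]
Step 2: sold=5 (running total=10) -> [4 5 7]
Step 3: sold=5 (running total=15) -> [4 4 7]
Step 4: sold=5 (running total=20) -> [4 4 6]
Step 5: sold=5 (running total=25) -> [4 4 5]
Step 6: sold=5 (running total=30) -> [4 4 4]
Step 7: sold=4 (running total=34) -> [4 4 4]
Step 8: sold=4 (running total=38) -> [4 4 4]

Answer: 38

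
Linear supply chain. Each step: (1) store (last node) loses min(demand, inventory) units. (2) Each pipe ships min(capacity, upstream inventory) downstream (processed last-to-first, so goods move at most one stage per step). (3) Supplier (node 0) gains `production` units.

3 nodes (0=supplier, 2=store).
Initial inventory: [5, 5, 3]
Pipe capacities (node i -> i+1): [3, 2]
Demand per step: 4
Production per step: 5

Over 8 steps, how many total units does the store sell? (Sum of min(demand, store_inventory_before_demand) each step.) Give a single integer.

Answer: 17

Derivation:
Step 1: sold=3 (running total=3) -> [7 6 2]
Step 2: sold=2 (running total=5) -> [9 7 2]
Step 3: sold=2 (running total=7) -> [11 8 2]
Step 4: sold=2 (running total=9) -> [13 9 2]
Step 5: sold=2 (running total=11) -> [15 10 2]
Step 6: sold=2 (running total=13) -> [17 11 2]
Step 7: sold=2 (running total=15) -> [19 12 2]
Step 8: sold=2 (running total=17) -> [21 13 2]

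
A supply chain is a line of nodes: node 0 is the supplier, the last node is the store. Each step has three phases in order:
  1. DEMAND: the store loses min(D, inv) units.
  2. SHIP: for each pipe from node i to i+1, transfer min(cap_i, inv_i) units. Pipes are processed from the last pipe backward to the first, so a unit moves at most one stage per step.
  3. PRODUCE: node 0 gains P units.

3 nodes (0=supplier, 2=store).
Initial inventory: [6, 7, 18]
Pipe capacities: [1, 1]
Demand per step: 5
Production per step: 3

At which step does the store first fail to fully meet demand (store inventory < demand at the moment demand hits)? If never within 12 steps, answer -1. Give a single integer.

Step 1: demand=5,sold=5 ship[1->2]=1 ship[0->1]=1 prod=3 -> [8 7 14]
Step 2: demand=5,sold=5 ship[1->2]=1 ship[0->1]=1 prod=3 -> [10 7 10]
Step 3: demand=5,sold=5 ship[1->2]=1 ship[0->1]=1 prod=3 -> [12 7 6]
Step 4: demand=5,sold=5 ship[1->2]=1 ship[0->1]=1 prod=3 -> [14 7 2]
Step 5: demand=5,sold=2 ship[1->2]=1 ship[0->1]=1 prod=3 -> [16 7 1]
Step 6: demand=5,sold=1 ship[1->2]=1 ship[0->1]=1 prod=3 -> [18 7 1]
Step 7: demand=5,sold=1 ship[1->2]=1 ship[0->1]=1 prod=3 -> [20 7 1]
Step 8: demand=5,sold=1 ship[1->2]=1 ship[0->1]=1 prod=3 -> [22 7 1]
Step 9: demand=5,sold=1 ship[1->2]=1 ship[0->1]=1 prod=3 -> [24 7 1]
Step 10: demand=5,sold=1 ship[1->2]=1 ship[0->1]=1 prod=3 -> [26 7 1]
Step 11: demand=5,sold=1 ship[1->2]=1 ship[0->1]=1 prod=3 -> [28 7 1]
Step 12: demand=5,sold=1 ship[1->2]=1 ship[0->1]=1 prod=3 -> [30 7 1]
First stockout at step 5

5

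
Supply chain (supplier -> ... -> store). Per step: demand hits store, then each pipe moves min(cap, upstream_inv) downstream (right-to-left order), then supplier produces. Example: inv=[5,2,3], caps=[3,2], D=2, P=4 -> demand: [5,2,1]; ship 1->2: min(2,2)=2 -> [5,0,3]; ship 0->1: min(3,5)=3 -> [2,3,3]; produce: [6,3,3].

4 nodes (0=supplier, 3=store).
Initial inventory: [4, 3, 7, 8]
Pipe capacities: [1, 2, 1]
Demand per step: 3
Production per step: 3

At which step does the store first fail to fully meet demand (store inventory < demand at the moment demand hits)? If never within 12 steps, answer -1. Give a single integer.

Step 1: demand=3,sold=3 ship[2->3]=1 ship[1->2]=2 ship[0->1]=1 prod=3 -> [6 2 8 6]
Step 2: demand=3,sold=3 ship[2->3]=1 ship[1->2]=2 ship[0->1]=1 prod=3 -> [8 1 9 4]
Step 3: demand=3,sold=3 ship[2->3]=1 ship[1->2]=1 ship[0->1]=1 prod=3 -> [10 1 9 2]
Step 4: demand=3,sold=2 ship[2->3]=1 ship[1->2]=1 ship[0->1]=1 prod=3 -> [12 1 9 1]
Step 5: demand=3,sold=1 ship[2->3]=1 ship[1->2]=1 ship[0->1]=1 prod=3 -> [14 1 9 1]
Step 6: demand=3,sold=1 ship[2->3]=1 ship[1->2]=1 ship[0->1]=1 prod=3 -> [16 1 9 1]
Step 7: demand=3,sold=1 ship[2->3]=1 ship[1->2]=1 ship[0->1]=1 prod=3 -> [18 1 9 1]
Step 8: demand=3,sold=1 ship[2->3]=1 ship[1->2]=1 ship[0->1]=1 prod=3 -> [20 1 9 1]
Step 9: demand=3,sold=1 ship[2->3]=1 ship[1->2]=1 ship[0->1]=1 prod=3 -> [22 1 9 1]
Step 10: demand=3,sold=1 ship[2->3]=1 ship[1->2]=1 ship[0->1]=1 prod=3 -> [24 1 9 1]
Step 11: demand=3,sold=1 ship[2->3]=1 ship[1->2]=1 ship[0->1]=1 prod=3 -> [26 1 9 1]
Step 12: demand=3,sold=1 ship[2->3]=1 ship[1->2]=1 ship[0->1]=1 prod=3 -> [28 1 9 1]
First stockout at step 4

4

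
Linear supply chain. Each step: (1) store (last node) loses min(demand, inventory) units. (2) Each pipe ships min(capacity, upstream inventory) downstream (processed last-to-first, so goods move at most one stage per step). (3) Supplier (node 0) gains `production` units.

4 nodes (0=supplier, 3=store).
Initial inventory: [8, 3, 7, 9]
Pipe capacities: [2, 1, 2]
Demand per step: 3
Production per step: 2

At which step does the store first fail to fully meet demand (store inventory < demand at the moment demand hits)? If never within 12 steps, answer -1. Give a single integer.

Step 1: demand=3,sold=3 ship[2->3]=2 ship[1->2]=1 ship[0->1]=2 prod=2 -> [8 4 6 8]
Step 2: demand=3,sold=3 ship[2->3]=2 ship[1->2]=1 ship[0->1]=2 prod=2 -> [8 5 5 7]
Step 3: demand=3,sold=3 ship[2->3]=2 ship[1->2]=1 ship[0->1]=2 prod=2 -> [8 6 4 6]
Step 4: demand=3,sold=3 ship[2->3]=2 ship[1->2]=1 ship[0->1]=2 prod=2 -> [8 7 3 5]
Step 5: demand=3,sold=3 ship[2->3]=2 ship[1->2]=1 ship[0->1]=2 prod=2 -> [8 8 2 4]
Step 6: demand=3,sold=3 ship[2->3]=2 ship[1->2]=1 ship[0->1]=2 prod=2 -> [8 9 1 3]
Step 7: demand=3,sold=3 ship[2->3]=1 ship[1->2]=1 ship[0->1]=2 prod=2 -> [8 10 1 1]
Step 8: demand=3,sold=1 ship[2->3]=1 ship[1->2]=1 ship[0->1]=2 prod=2 -> [8 11 1 1]
Step 9: demand=3,sold=1 ship[2->3]=1 ship[1->2]=1 ship[0->1]=2 prod=2 -> [8 12 1 1]
Step 10: demand=3,sold=1 ship[2->3]=1 ship[1->2]=1 ship[0->1]=2 prod=2 -> [8 13 1 1]
Step 11: demand=3,sold=1 ship[2->3]=1 ship[1->2]=1 ship[0->1]=2 prod=2 -> [8 14 1 1]
Step 12: demand=3,sold=1 ship[2->3]=1 ship[1->2]=1 ship[0->1]=2 prod=2 -> [8 15 1 1]
First stockout at step 8

8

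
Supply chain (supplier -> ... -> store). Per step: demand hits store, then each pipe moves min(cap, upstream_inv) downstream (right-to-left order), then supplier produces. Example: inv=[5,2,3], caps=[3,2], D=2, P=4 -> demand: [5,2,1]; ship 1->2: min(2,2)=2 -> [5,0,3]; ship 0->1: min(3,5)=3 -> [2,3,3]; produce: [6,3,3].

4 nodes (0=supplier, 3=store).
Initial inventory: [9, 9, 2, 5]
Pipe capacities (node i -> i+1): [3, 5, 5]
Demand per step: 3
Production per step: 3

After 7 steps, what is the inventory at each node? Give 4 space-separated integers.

Step 1: demand=3,sold=3 ship[2->3]=2 ship[1->2]=5 ship[0->1]=3 prod=3 -> inv=[9 7 5 4]
Step 2: demand=3,sold=3 ship[2->3]=5 ship[1->2]=5 ship[0->1]=3 prod=3 -> inv=[9 5 5 6]
Step 3: demand=3,sold=3 ship[2->3]=5 ship[1->2]=5 ship[0->1]=3 prod=3 -> inv=[9 3 5 8]
Step 4: demand=3,sold=3 ship[2->3]=5 ship[1->2]=3 ship[0->1]=3 prod=3 -> inv=[9 3 3 10]
Step 5: demand=3,sold=3 ship[2->3]=3 ship[1->2]=3 ship[0->1]=3 prod=3 -> inv=[9 3 3 10]
Step 6: demand=3,sold=3 ship[2->3]=3 ship[1->2]=3 ship[0->1]=3 prod=3 -> inv=[9 3 3 10]
Step 7: demand=3,sold=3 ship[2->3]=3 ship[1->2]=3 ship[0->1]=3 prod=3 -> inv=[9 3 3 10]

9 3 3 10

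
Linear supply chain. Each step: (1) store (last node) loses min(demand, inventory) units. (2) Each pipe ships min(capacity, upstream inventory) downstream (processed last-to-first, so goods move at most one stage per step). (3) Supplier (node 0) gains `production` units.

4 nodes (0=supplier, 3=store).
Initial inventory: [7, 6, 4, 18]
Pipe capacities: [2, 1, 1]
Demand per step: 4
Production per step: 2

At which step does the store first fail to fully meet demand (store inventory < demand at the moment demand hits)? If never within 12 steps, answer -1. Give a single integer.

Step 1: demand=4,sold=4 ship[2->3]=1 ship[1->2]=1 ship[0->1]=2 prod=2 -> [7 7 4 15]
Step 2: demand=4,sold=4 ship[2->3]=1 ship[1->2]=1 ship[0->1]=2 prod=2 -> [7 8 4 12]
Step 3: demand=4,sold=4 ship[2->3]=1 ship[1->2]=1 ship[0->1]=2 prod=2 -> [7 9 4 9]
Step 4: demand=4,sold=4 ship[2->3]=1 ship[1->2]=1 ship[0->1]=2 prod=2 -> [7 10 4 6]
Step 5: demand=4,sold=4 ship[2->3]=1 ship[1->2]=1 ship[0->1]=2 prod=2 -> [7 11 4 3]
Step 6: demand=4,sold=3 ship[2->3]=1 ship[1->2]=1 ship[0->1]=2 prod=2 -> [7 12 4 1]
Step 7: demand=4,sold=1 ship[2->3]=1 ship[1->2]=1 ship[0->1]=2 prod=2 -> [7 13 4 1]
Step 8: demand=4,sold=1 ship[2->3]=1 ship[1->2]=1 ship[0->1]=2 prod=2 -> [7 14 4 1]
Step 9: demand=4,sold=1 ship[2->3]=1 ship[1->2]=1 ship[0->1]=2 prod=2 -> [7 15 4 1]
Step 10: demand=4,sold=1 ship[2->3]=1 ship[1->2]=1 ship[0->1]=2 prod=2 -> [7 16 4 1]
Step 11: demand=4,sold=1 ship[2->3]=1 ship[1->2]=1 ship[0->1]=2 prod=2 -> [7 17 4 1]
Step 12: demand=4,sold=1 ship[2->3]=1 ship[1->2]=1 ship[0->1]=2 prod=2 -> [7 18 4 1]
First stockout at step 6

6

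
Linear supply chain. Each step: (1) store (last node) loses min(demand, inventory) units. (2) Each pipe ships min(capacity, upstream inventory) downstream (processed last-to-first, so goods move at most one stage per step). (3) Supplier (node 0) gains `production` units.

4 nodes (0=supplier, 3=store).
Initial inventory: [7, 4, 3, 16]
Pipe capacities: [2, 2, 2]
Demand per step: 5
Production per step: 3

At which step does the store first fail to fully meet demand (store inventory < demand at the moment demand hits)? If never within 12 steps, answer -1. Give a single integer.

Step 1: demand=5,sold=5 ship[2->3]=2 ship[1->2]=2 ship[0->1]=2 prod=3 -> [8 4 3 13]
Step 2: demand=5,sold=5 ship[2->3]=2 ship[1->2]=2 ship[0->1]=2 prod=3 -> [9 4 3 10]
Step 3: demand=5,sold=5 ship[2->3]=2 ship[1->2]=2 ship[0->1]=2 prod=3 -> [10 4 3 7]
Step 4: demand=5,sold=5 ship[2->3]=2 ship[1->2]=2 ship[0->1]=2 prod=3 -> [11 4 3 4]
Step 5: demand=5,sold=4 ship[2->3]=2 ship[1->2]=2 ship[0->1]=2 prod=3 -> [12 4 3 2]
Step 6: demand=5,sold=2 ship[2->3]=2 ship[1->2]=2 ship[0->1]=2 prod=3 -> [13 4 3 2]
Step 7: demand=5,sold=2 ship[2->3]=2 ship[1->2]=2 ship[0->1]=2 prod=3 -> [14 4 3 2]
Step 8: demand=5,sold=2 ship[2->3]=2 ship[1->2]=2 ship[0->1]=2 prod=3 -> [15 4 3 2]
Step 9: demand=5,sold=2 ship[2->3]=2 ship[1->2]=2 ship[0->1]=2 prod=3 -> [16 4 3 2]
Step 10: demand=5,sold=2 ship[2->3]=2 ship[1->2]=2 ship[0->1]=2 prod=3 -> [17 4 3 2]
Step 11: demand=5,sold=2 ship[2->3]=2 ship[1->2]=2 ship[0->1]=2 prod=3 -> [18 4 3 2]
Step 12: demand=5,sold=2 ship[2->3]=2 ship[1->2]=2 ship[0->1]=2 prod=3 -> [19 4 3 2]
First stockout at step 5

5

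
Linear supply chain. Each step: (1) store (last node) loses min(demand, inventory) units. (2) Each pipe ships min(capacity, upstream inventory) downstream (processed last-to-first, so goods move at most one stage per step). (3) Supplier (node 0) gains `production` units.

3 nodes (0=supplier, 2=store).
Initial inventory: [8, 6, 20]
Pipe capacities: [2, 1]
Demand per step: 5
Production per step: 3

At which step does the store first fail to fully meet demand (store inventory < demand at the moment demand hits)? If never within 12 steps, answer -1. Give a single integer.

Step 1: demand=5,sold=5 ship[1->2]=1 ship[0->1]=2 prod=3 -> [9 7 16]
Step 2: demand=5,sold=5 ship[1->2]=1 ship[0->1]=2 prod=3 -> [10 8 12]
Step 3: demand=5,sold=5 ship[1->2]=1 ship[0->1]=2 prod=3 -> [11 9 8]
Step 4: demand=5,sold=5 ship[1->2]=1 ship[0->1]=2 prod=3 -> [12 10 4]
Step 5: demand=5,sold=4 ship[1->2]=1 ship[0->1]=2 prod=3 -> [13 11 1]
Step 6: demand=5,sold=1 ship[1->2]=1 ship[0->1]=2 prod=3 -> [14 12 1]
Step 7: demand=5,sold=1 ship[1->2]=1 ship[0->1]=2 prod=3 -> [15 13 1]
Step 8: demand=5,sold=1 ship[1->2]=1 ship[0->1]=2 prod=3 -> [16 14 1]
Step 9: demand=5,sold=1 ship[1->2]=1 ship[0->1]=2 prod=3 -> [17 15 1]
Step 10: demand=5,sold=1 ship[1->2]=1 ship[0->1]=2 prod=3 -> [18 16 1]
Step 11: demand=5,sold=1 ship[1->2]=1 ship[0->1]=2 prod=3 -> [19 17 1]
Step 12: demand=5,sold=1 ship[1->2]=1 ship[0->1]=2 prod=3 -> [20 18 1]
First stockout at step 5

5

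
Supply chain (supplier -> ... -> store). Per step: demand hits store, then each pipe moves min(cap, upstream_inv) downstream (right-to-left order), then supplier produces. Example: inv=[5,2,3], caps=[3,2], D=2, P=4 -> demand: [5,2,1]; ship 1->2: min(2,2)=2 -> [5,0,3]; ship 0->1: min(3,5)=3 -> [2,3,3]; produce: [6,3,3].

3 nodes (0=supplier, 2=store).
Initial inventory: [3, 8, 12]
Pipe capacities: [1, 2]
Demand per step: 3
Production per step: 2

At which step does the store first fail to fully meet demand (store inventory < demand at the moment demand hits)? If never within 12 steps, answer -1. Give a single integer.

Step 1: demand=3,sold=3 ship[1->2]=2 ship[0->1]=1 prod=2 -> [4 7 11]
Step 2: demand=3,sold=3 ship[1->2]=2 ship[0->1]=1 prod=2 -> [5 6 10]
Step 3: demand=3,sold=3 ship[1->2]=2 ship[0->1]=1 prod=2 -> [6 5 9]
Step 4: demand=3,sold=3 ship[1->2]=2 ship[0->1]=1 prod=2 -> [7 4 8]
Step 5: demand=3,sold=3 ship[1->2]=2 ship[0->1]=1 prod=2 -> [8 3 7]
Step 6: demand=3,sold=3 ship[1->2]=2 ship[0->1]=1 prod=2 -> [9 2 6]
Step 7: demand=3,sold=3 ship[1->2]=2 ship[0->1]=1 prod=2 -> [10 1 5]
Step 8: demand=3,sold=3 ship[1->2]=1 ship[0->1]=1 prod=2 -> [11 1 3]
Step 9: demand=3,sold=3 ship[1->2]=1 ship[0->1]=1 prod=2 -> [12 1 1]
Step 10: demand=3,sold=1 ship[1->2]=1 ship[0->1]=1 prod=2 -> [13 1 1]
Step 11: demand=3,sold=1 ship[1->2]=1 ship[0->1]=1 prod=2 -> [14 1 1]
Step 12: demand=3,sold=1 ship[1->2]=1 ship[0->1]=1 prod=2 -> [15 1 1]
First stockout at step 10

10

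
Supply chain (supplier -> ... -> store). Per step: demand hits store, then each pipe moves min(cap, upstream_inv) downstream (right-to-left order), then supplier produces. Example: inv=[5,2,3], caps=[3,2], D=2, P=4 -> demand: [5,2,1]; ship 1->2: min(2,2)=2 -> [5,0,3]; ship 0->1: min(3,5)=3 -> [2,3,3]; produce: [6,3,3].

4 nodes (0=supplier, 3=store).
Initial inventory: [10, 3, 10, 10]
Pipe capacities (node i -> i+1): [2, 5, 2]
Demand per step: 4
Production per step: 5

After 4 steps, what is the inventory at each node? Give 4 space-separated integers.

Step 1: demand=4,sold=4 ship[2->3]=2 ship[1->2]=3 ship[0->1]=2 prod=5 -> inv=[13 2 11 8]
Step 2: demand=4,sold=4 ship[2->3]=2 ship[1->2]=2 ship[0->1]=2 prod=5 -> inv=[16 2 11 6]
Step 3: demand=4,sold=4 ship[2->3]=2 ship[1->2]=2 ship[0->1]=2 prod=5 -> inv=[19 2 11 4]
Step 4: demand=4,sold=4 ship[2->3]=2 ship[1->2]=2 ship[0->1]=2 prod=5 -> inv=[22 2 11 2]

22 2 11 2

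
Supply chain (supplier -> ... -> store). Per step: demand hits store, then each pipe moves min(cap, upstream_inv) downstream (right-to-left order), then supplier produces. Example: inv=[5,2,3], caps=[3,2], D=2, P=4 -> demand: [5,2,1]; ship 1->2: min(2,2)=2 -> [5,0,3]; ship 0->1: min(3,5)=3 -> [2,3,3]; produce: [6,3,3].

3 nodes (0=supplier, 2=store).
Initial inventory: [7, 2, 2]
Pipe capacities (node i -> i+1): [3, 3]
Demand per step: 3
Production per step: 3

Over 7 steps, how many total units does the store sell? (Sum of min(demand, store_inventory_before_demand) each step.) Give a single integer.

Answer: 19

Derivation:
Step 1: sold=2 (running total=2) -> [7 3 2]
Step 2: sold=2 (running total=4) -> [7 3 3]
Step 3: sold=3 (running total=7) -> [7 3 3]
Step 4: sold=3 (running total=10) -> [7 3 3]
Step 5: sold=3 (running total=13) -> [7 3 3]
Step 6: sold=3 (running total=16) -> [7 3 3]
Step 7: sold=3 (running total=19) -> [7 3 3]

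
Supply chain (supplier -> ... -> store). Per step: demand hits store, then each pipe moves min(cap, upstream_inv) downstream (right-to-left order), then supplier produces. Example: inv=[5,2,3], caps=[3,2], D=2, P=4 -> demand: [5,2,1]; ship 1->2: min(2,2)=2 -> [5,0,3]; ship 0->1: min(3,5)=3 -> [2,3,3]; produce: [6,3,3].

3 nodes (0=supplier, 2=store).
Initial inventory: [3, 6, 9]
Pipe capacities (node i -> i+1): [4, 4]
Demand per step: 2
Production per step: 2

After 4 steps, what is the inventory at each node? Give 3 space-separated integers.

Step 1: demand=2,sold=2 ship[1->2]=4 ship[0->1]=3 prod=2 -> inv=[2 5 11]
Step 2: demand=2,sold=2 ship[1->2]=4 ship[0->1]=2 prod=2 -> inv=[2 3 13]
Step 3: demand=2,sold=2 ship[1->2]=3 ship[0->1]=2 prod=2 -> inv=[2 2 14]
Step 4: demand=2,sold=2 ship[1->2]=2 ship[0->1]=2 prod=2 -> inv=[2 2 14]

2 2 14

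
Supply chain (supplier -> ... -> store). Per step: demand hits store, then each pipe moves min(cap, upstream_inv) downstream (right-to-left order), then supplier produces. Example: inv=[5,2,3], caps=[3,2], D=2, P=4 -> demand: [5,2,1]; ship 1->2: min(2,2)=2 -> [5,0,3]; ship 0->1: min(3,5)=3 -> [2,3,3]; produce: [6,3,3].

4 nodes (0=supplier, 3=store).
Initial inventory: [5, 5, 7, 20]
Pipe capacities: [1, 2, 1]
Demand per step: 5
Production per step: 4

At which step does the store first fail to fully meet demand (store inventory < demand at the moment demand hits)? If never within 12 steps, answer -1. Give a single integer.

Step 1: demand=5,sold=5 ship[2->3]=1 ship[1->2]=2 ship[0->1]=1 prod=4 -> [8 4 8 16]
Step 2: demand=5,sold=5 ship[2->3]=1 ship[1->2]=2 ship[0->1]=1 prod=4 -> [11 3 9 12]
Step 3: demand=5,sold=5 ship[2->3]=1 ship[1->2]=2 ship[0->1]=1 prod=4 -> [14 2 10 8]
Step 4: demand=5,sold=5 ship[2->3]=1 ship[1->2]=2 ship[0->1]=1 prod=4 -> [17 1 11 4]
Step 5: demand=5,sold=4 ship[2->3]=1 ship[1->2]=1 ship[0->1]=1 prod=4 -> [20 1 11 1]
Step 6: demand=5,sold=1 ship[2->3]=1 ship[1->2]=1 ship[0->1]=1 prod=4 -> [23 1 11 1]
Step 7: demand=5,sold=1 ship[2->3]=1 ship[1->2]=1 ship[0->1]=1 prod=4 -> [26 1 11 1]
Step 8: demand=5,sold=1 ship[2->3]=1 ship[1->2]=1 ship[0->1]=1 prod=4 -> [29 1 11 1]
Step 9: demand=5,sold=1 ship[2->3]=1 ship[1->2]=1 ship[0->1]=1 prod=4 -> [32 1 11 1]
Step 10: demand=5,sold=1 ship[2->3]=1 ship[1->2]=1 ship[0->1]=1 prod=4 -> [35 1 11 1]
Step 11: demand=5,sold=1 ship[2->3]=1 ship[1->2]=1 ship[0->1]=1 prod=4 -> [38 1 11 1]
Step 12: demand=5,sold=1 ship[2->3]=1 ship[1->2]=1 ship[0->1]=1 prod=4 -> [41 1 11 1]
First stockout at step 5

5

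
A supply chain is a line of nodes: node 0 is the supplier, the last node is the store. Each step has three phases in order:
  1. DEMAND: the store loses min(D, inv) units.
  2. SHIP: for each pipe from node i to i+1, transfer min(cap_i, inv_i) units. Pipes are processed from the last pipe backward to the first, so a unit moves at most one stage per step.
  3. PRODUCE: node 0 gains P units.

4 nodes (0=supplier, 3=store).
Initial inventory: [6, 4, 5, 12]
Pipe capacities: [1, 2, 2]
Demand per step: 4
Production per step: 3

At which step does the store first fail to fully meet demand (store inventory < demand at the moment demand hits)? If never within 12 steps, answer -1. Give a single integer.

Step 1: demand=4,sold=4 ship[2->3]=2 ship[1->2]=2 ship[0->1]=1 prod=3 -> [8 3 5 10]
Step 2: demand=4,sold=4 ship[2->3]=2 ship[1->2]=2 ship[0->1]=1 prod=3 -> [10 2 5 8]
Step 3: demand=4,sold=4 ship[2->3]=2 ship[1->2]=2 ship[0->1]=1 prod=3 -> [12 1 5 6]
Step 4: demand=4,sold=4 ship[2->3]=2 ship[1->2]=1 ship[0->1]=1 prod=3 -> [14 1 4 4]
Step 5: demand=4,sold=4 ship[2->3]=2 ship[1->2]=1 ship[0->1]=1 prod=3 -> [16 1 3 2]
Step 6: demand=4,sold=2 ship[2->3]=2 ship[1->2]=1 ship[0->1]=1 prod=3 -> [18 1 2 2]
Step 7: demand=4,sold=2 ship[2->3]=2 ship[1->2]=1 ship[0->1]=1 prod=3 -> [20 1 1 2]
Step 8: demand=4,sold=2 ship[2->3]=1 ship[1->2]=1 ship[0->1]=1 prod=3 -> [22 1 1 1]
Step 9: demand=4,sold=1 ship[2->3]=1 ship[1->2]=1 ship[0->1]=1 prod=3 -> [24 1 1 1]
Step 10: demand=4,sold=1 ship[2->3]=1 ship[1->2]=1 ship[0->1]=1 prod=3 -> [26 1 1 1]
Step 11: demand=4,sold=1 ship[2->3]=1 ship[1->2]=1 ship[0->1]=1 prod=3 -> [28 1 1 1]
Step 12: demand=4,sold=1 ship[2->3]=1 ship[1->2]=1 ship[0->1]=1 prod=3 -> [30 1 1 1]
First stockout at step 6

6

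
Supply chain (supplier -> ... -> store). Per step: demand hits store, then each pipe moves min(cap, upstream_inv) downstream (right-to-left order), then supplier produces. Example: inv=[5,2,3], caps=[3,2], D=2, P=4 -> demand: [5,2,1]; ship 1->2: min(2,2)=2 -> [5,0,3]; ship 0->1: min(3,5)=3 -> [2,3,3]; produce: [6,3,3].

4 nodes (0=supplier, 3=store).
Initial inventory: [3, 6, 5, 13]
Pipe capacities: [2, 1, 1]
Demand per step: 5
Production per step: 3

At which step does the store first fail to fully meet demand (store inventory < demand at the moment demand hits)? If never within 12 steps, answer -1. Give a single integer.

Step 1: demand=5,sold=5 ship[2->3]=1 ship[1->2]=1 ship[0->1]=2 prod=3 -> [4 7 5 9]
Step 2: demand=5,sold=5 ship[2->3]=1 ship[1->2]=1 ship[0->1]=2 prod=3 -> [5 8 5 5]
Step 3: demand=5,sold=5 ship[2->3]=1 ship[1->2]=1 ship[0->1]=2 prod=3 -> [6 9 5 1]
Step 4: demand=5,sold=1 ship[2->3]=1 ship[1->2]=1 ship[0->1]=2 prod=3 -> [7 10 5 1]
Step 5: demand=5,sold=1 ship[2->3]=1 ship[1->2]=1 ship[0->1]=2 prod=3 -> [8 11 5 1]
Step 6: demand=5,sold=1 ship[2->3]=1 ship[1->2]=1 ship[0->1]=2 prod=3 -> [9 12 5 1]
Step 7: demand=5,sold=1 ship[2->3]=1 ship[1->2]=1 ship[0->1]=2 prod=3 -> [10 13 5 1]
Step 8: demand=5,sold=1 ship[2->3]=1 ship[1->2]=1 ship[0->1]=2 prod=3 -> [11 14 5 1]
Step 9: demand=5,sold=1 ship[2->3]=1 ship[1->2]=1 ship[0->1]=2 prod=3 -> [12 15 5 1]
Step 10: demand=5,sold=1 ship[2->3]=1 ship[1->2]=1 ship[0->1]=2 prod=3 -> [13 16 5 1]
Step 11: demand=5,sold=1 ship[2->3]=1 ship[1->2]=1 ship[0->1]=2 prod=3 -> [14 17 5 1]
Step 12: demand=5,sold=1 ship[2->3]=1 ship[1->2]=1 ship[0->1]=2 prod=3 -> [15 18 5 1]
First stockout at step 4

4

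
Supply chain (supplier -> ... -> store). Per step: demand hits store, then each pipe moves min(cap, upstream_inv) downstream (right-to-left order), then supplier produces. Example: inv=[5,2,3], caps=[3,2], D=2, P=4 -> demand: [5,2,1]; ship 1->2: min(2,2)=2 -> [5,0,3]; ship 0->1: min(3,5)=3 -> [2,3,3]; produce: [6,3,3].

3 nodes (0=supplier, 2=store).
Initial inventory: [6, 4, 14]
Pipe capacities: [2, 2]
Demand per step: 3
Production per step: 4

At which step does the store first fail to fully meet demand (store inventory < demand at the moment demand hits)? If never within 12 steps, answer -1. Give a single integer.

Step 1: demand=3,sold=3 ship[1->2]=2 ship[0->1]=2 prod=4 -> [8 4 13]
Step 2: demand=3,sold=3 ship[1->2]=2 ship[0->1]=2 prod=4 -> [10 4 12]
Step 3: demand=3,sold=3 ship[1->2]=2 ship[0->1]=2 prod=4 -> [12 4 11]
Step 4: demand=3,sold=3 ship[1->2]=2 ship[0->1]=2 prod=4 -> [14 4 10]
Step 5: demand=3,sold=3 ship[1->2]=2 ship[0->1]=2 prod=4 -> [16 4 9]
Step 6: demand=3,sold=3 ship[1->2]=2 ship[0->1]=2 prod=4 -> [18 4 8]
Step 7: demand=3,sold=3 ship[1->2]=2 ship[0->1]=2 prod=4 -> [20 4 7]
Step 8: demand=3,sold=3 ship[1->2]=2 ship[0->1]=2 prod=4 -> [22 4 6]
Step 9: demand=3,sold=3 ship[1->2]=2 ship[0->1]=2 prod=4 -> [24 4 5]
Step 10: demand=3,sold=3 ship[1->2]=2 ship[0->1]=2 prod=4 -> [26 4 4]
Step 11: demand=3,sold=3 ship[1->2]=2 ship[0->1]=2 prod=4 -> [28 4 3]
Step 12: demand=3,sold=3 ship[1->2]=2 ship[0->1]=2 prod=4 -> [30 4 2]
No stockout in 12 steps

-1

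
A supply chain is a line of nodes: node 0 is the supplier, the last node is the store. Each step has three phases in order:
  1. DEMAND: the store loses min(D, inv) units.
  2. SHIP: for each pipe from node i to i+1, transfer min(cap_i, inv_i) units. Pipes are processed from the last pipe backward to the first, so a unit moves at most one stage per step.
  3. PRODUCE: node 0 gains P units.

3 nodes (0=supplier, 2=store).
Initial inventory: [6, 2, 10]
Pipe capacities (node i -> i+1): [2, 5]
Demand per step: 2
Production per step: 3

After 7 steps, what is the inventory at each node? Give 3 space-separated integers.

Step 1: demand=2,sold=2 ship[1->2]=2 ship[0->1]=2 prod=3 -> inv=[7 2 10]
Step 2: demand=2,sold=2 ship[1->2]=2 ship[0->1]=2 prod=3 -> inv=[8 2 10]
Step 3: demand=2,sold=2 ship[1->2]=2 ship[0->1]=2 prod=3 -> inv=[9 2 10]
Step 4: demand=2,sold=2 ship[1->2]=2 ship[0->1]=2 prod=3 -> inv=[10 2 10]
Step 5: demand=2,sold=2 ship[1->2]=2 ship[0->1]=2 prod=3 -> inv=[11 2 10]
Step 6: demand=2,sold=2 ship[1->2]=2 ship[0->1]=2 prod=3 -> inv=[12 2 10]
Step 7: demand=2,sold=2 ship[1->2]=2 ship[0->1]=2 prod=3 -> inv=[13 2 10]

13 2 10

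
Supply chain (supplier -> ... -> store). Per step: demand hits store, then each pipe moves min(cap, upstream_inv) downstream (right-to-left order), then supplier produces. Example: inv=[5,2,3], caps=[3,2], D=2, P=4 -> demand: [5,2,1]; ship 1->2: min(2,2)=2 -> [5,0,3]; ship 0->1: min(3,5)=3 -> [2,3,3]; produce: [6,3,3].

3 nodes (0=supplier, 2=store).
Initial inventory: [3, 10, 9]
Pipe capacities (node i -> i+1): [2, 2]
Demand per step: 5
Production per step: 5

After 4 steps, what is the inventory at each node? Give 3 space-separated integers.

Step 1: demand=5,sold=5 ship[1->2]=2 ship[0->1]=2 prod=5 -> inv=[6 10 6]
Step 2: demand=5,sold=5 ship[1->2]=2 ship[0->1]=2 prod=5 -> inv=[9 10 3]
Step 3: demand=5,sold=3 ship[1->2]=2 ship[0->1]=2 prod=5 -> inv=[12 10 2]
Step 4: demand=5,sold=2 ship[1->2]=2 ship[0->1]=2 prod=5 -> inv=[15 10 2]

15 10 2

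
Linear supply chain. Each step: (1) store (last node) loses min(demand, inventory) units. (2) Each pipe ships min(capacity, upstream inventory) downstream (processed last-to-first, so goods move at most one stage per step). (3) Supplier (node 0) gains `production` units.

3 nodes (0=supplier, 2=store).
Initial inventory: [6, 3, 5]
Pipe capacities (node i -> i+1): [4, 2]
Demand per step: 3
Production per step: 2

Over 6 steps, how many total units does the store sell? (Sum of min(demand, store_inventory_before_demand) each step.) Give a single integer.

Step 1: sold=3 (running total=3) -> [4 5 4]
Step 2: sold=3 (running total=6) -> [2 7 3]
Step 3: sold=3 (running total=9) -> [2 7 2]
Step 4: sold=2 (running total=11) -> [2 7 2]
Step 5: sold=2 (running total=13) -> [2 7 2]
Step 6: sold=2 (running total=15) -> [2 7 2]

Answer: 15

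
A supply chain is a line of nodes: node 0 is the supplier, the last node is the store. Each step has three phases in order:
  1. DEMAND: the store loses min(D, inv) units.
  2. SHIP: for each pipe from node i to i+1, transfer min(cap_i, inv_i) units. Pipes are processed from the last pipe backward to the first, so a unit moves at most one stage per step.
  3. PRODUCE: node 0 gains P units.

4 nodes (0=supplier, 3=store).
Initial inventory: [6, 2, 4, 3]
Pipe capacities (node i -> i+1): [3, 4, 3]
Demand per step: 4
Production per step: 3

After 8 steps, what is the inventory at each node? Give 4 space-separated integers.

Step 1: demand=4,sold=3 ship[2->3]=3 ship[1->2]=2 ship[0->1]=3 prod=3 -> inv=[6 3 3 3]
Step 2: demand=4,sold=3 ship[2->3]=3 ship[1->2]=3 ship[0->1]=3 prod=3 -> inv=[6 3 3 3]
Step 3: demand=4,sold=3 ship[2->3]=3 ship[1->2]=3 ship[0->1]=3 prod=3 -> inv=[6 3 3 3]
Step 4: demand=4,sold=3 ship[2->3]=3 ship[1->2]=3 ship[0->1]=3 prod=3 -> inv=[6 3 3 3]
Step 5: demand=4,sold=3 ship[2->3]=3 ship[1->2]=3 ship[0->1]=3 prod=3 -> inv=[6 3 3 3]
Step 6: demand=4,sold=3 ship[2->3]=3 ship[1->2]=3 ship[0->1]=3 prod=3 -> inv=[6 3 3 3]
Step 7: demand=4,sold=3 ship[2->3]=3 ship[1->2]=3 ship[0->1]=3 prod=3 -> inv=[6 3 3 3]
Step 8: demand=4,sold=3 ship[2->3]=3 ship[1->2]=3 ship[0->1]=3 prod=3 -> inv=[6 3 3 3]

6 3 3 3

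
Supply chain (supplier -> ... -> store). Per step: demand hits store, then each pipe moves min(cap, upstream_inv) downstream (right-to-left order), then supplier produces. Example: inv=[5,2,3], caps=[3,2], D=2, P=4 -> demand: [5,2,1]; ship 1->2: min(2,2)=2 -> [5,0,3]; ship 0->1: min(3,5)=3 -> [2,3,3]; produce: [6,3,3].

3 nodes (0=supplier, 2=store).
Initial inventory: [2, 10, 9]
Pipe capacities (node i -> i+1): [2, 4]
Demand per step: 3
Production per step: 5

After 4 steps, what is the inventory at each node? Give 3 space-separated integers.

Step 1: demand=3,sold=3 ship[1->2]=4 ship[0->1]=2 prod=5 -> inv=[5 8 10]
Step 2: demand=3,sold=3 ship[1->2]=4 ship[0->1]=2 prod=5 -> inv=[8 6 11]
Step 3: demand=3,sold=3 ship[1->2]=4 ship[0->1]=2 prod=5 -> inv=[11 4 12]
Step 4: demand=3,sold=3 ship[1->2]=4 ship[0->1]=2 prod=5 -> inv=[14 2 13]

14 2 13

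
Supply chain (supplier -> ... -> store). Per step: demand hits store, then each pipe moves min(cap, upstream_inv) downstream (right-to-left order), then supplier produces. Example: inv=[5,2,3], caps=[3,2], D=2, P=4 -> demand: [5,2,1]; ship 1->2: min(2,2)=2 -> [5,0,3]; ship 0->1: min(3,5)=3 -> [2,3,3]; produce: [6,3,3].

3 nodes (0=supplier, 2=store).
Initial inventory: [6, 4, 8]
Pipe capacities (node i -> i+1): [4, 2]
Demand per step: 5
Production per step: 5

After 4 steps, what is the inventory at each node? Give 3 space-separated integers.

Step 1: demand=5,sold=5 ship[1->2]=2 ship[0->1]=4 prod=5 -> inv=[7 6 5]
Step 2: demand=5,sold=5 ship[1->2]=2 ship[0->1]=4 prod=5 -> inv=[8 8 2]
Step 3: demand=5,sold=2 ship[1->2]=2 ship[0->1]=4 prod=5 -> inv=[9 10 2]
Step 4: demand=5,sold=2 ship[1->2]=2 ship[0->1]=4 prod=5 -> inv=[10 12 2]

10 12 2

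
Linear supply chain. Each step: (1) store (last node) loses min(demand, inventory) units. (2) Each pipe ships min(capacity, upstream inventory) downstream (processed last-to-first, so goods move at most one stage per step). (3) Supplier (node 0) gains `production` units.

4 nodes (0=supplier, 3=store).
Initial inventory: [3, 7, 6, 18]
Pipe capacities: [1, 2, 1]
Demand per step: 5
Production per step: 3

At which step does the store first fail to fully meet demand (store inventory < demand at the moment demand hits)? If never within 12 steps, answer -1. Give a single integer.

Step 1: demand=5,sold=5 ship[2->3]=1 ship[1->2]=2 ship[0->1]=1 prod=3 -> [5 6 7 14]
Step 2: demand=5,sold=5 ship[2->3]=1 ship[1->2]=2 ship[0->1]=1 prod=3 -> [7 5 8 10]
Step 3: demand=5,sold=5 ship[2->3]=1 ship[1->2]=2 ship[0->1]=1 prod=3 -> [9 4 9 6]
Step 4: demand=5,sold=5 ship[2->3]=1 ship[1->2]=2 ship[0->1]=1 prod=3 -> [11 3 10 2]
Step 5: demand=5,sold=2 ship[2->3]=1 ship[1->2]=2 ship[0->1]=1 prod=3 -> [13 2 11 1]
Step 6: demand=5,sold=1 ship[2->3]=1 ship[1->2]=2 ship[0->1]=1 prod=3 -> [15 1 12 1]
Step 7: demand=5,sold=1 ship[2->3]=1 ship[1->2]=1 ship[0->1]=1 prod=3 -> [17 1 12 1]
Step 8: demand=5,sold=1 ship[2->3]=1 ship[1->2]=1 ship[0->1]=1 prod=3 -> [19 1 12 1]
Step 9: demand=5,sold=1 ship[2->3]=1 ship[1->2]=1 ship[0->1]=1 prod=3 -> [21 1 12 1]
Step 10: demand=5,sold=1 ship[2->3]=1 ship[1->2]=1 ship[0->1]=1 prod=3 -> [23 1 12 1]
Step 11: demand=5,sold=1 ship[2->3]=1 ship[1->2]=1 ship[0->1]=1 prod=3 -> [25 1 12 1]
Step 12: demand=5,sold=1 ship[2->3]=1 ship[1->2]=1 ship[0->1]=1 prod=3 -> [27 1 12 1]
First stockout at step 5

5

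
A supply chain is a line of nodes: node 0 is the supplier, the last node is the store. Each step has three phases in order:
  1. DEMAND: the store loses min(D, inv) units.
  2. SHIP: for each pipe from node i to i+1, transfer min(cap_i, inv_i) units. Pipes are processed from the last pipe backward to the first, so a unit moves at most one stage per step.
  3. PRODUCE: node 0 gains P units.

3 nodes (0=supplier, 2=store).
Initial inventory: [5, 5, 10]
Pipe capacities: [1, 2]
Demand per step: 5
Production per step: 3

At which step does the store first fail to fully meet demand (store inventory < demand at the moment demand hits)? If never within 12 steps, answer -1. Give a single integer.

Step 1: demand=5,sold=5 ship[1->2]=2 ship[0->1]=1 prod=3 -> [7 4 7]
Step 2: demand=5,sold=5 ship[1->2]=2 ship[0->1]=1 prod=3 -> [9 3 4]
Step 3: demand=5,sold=4 ship[1->2]=2 ship[0->1]=1 prod=3 -> [11 2 2]
Step 4: demand=5,sold=2 ship[1->2]=2 ship[0->1]=1 prod=3 -> [13 1 2]
Step 5: demand=5,sold=2 ship[1->2]=1 ship[0->1]=1 prod=3 -> [15 1 1]
Step 6: demand=5,sold=1 ship[1->2]=1 ship[0->1]=1 prod=3 -> [17 1 1]
Step 7: demand=5,sold=1 ship[1->2]=1 ship[0->1]=1 prod=3 -> [19 1 1]
Step 8: demand=5,sold=1 ship[1->2]=1 ship[0->1]=1 prod=3 -> [21 1 1]
Step 9: demand=5,sold=1 ship[1->2]=1 ship[0->1]=1 prod=3 -> [23 1 1]
Step 10: demand=5,sold=1 ship[1->2]=1 ship[0->1]=1 prod=3 -> [25 1 1]
Step 11: demand=5,sold=1 ship[1->2]=1 ship[0->1]=1 prod=3 -> [27 1 1]
Step 12: demand=5,sold=1 ship[1->2]=1 ship[0->1]=1 prod=3 -> [29 1 1]
First stockout at step 3

3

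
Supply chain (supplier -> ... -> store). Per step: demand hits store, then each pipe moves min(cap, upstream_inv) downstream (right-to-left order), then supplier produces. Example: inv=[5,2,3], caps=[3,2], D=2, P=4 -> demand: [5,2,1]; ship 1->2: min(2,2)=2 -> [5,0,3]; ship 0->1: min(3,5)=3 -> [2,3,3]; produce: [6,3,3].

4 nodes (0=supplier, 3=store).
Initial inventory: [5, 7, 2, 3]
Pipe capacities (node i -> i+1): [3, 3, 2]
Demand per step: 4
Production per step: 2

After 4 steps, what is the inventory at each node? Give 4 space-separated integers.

Step 1: demand=4,sold=3 ship[2->3]=2 ship[1->2]=3 ship[0->1]=3 prod=2 -> inv=[4 7 3 2]
Step 2: demand=4,sold=2 ship[2->3]=2 ship[1->2]=3 ship[0->1]=3 prod=2 -> inv=[3 7 4 2]
Step 3: demand=4,sold=2 ship[2->3]=2 ship[1->2]=3 ship[0->1]=3 prod=2 -> inv=[2 7 5 2]
Step 4: demand=4,sold=2 ship[2->3]=2 ship[1->2]=3 ship[0->1]=2 prod=2 -> inv=[2 6 6 2]

2 6 6 2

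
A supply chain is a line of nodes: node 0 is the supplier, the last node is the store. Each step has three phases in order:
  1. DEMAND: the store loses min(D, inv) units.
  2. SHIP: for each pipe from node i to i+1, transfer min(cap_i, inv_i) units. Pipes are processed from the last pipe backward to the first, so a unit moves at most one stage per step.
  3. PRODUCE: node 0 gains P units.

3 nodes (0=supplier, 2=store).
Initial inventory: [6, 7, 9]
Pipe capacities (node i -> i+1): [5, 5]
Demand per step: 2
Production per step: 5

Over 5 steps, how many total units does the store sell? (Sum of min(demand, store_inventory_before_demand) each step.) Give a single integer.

Answer: 10

Derivation:
Step 1: sold=2 (running total=2) -> [6 7 12]
Step 2: sold=2 (running total=4) -> [6 7 15]
Step 3: sold=2 (running total=6) -> [6 7 18]
Step 4: sold=2 (running total=8) -> [6 7 21]
Step 5: sold=2 (running total=10) -> [6 7 24]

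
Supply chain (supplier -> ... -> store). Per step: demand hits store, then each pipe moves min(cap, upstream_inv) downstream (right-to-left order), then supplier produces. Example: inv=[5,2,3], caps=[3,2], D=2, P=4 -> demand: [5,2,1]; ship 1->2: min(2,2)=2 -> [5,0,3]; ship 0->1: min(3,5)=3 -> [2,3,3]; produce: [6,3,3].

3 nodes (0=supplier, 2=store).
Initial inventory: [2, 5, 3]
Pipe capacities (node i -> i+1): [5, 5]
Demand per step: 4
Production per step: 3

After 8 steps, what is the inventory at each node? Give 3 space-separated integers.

Step 1: demand=4,sold=3 ship[1->2]=5 ship[0->1]=2 prod=3 -> inv=[3 2 5]
Step 2: demand=4,sold=4 ship[1->2]=2 ship[0->1]=3 prod=3 -> inv=[3 3 3]
Step 3: demand=4,sold=3 ship[1->2]=3 ship[0->1]=3 prod=3 -> inv=[3 3 3]
Step 4: demand=4,sold=3 ship[1->2]=3 ship[0->1]=3 prod=3 -> inv=[3 3 3]
Step 5: demand=4,sold=3 ship[1->2]=3 ship[0->1]=3 prod=3 -> inv=[3 3 3]
Step 6: demand=4,sold=3 ship[1->2]=3 ship[0->1]=3 prod=3 -> inv=[3 3 3]
Step 7: demand=4,sold=3 ship[1->2]=3 ship[0->1]=3 prod=3 -> inv=[3 3 3]
Step 8: demand=4,sold=3 ship[1->2]=3 ship[0->1]=3 prod=3 -> inv=[3 3 3]

3 3 3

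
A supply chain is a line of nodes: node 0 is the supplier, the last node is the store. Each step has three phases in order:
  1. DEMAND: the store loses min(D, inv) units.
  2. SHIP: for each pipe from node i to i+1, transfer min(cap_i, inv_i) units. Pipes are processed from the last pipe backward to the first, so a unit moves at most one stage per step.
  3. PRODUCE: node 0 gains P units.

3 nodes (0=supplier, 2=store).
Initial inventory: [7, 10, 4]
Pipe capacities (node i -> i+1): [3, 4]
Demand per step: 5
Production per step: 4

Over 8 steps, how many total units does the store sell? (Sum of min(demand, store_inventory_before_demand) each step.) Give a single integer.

Answer: 32

Derivation:
Step 1: sold=4 (running total=4) -> [8 9 4]
Step 2: sold=4 (running total=8) -> [9 8 4]
Step 3: sold=4 (running total=12) -> [10 7 4]
Step 4: sold=4 (running total=16) -> [11 6 4]
Step 5: sold=4 (running total=20) -> [12 5 4]
Step 6: sold=4 (running total=24) -> [13 4 4]
Step 7: sold=4 (running total=28) -> [14 3 4]
Step 8: sold=4 (running total=32) -> [15 3 3]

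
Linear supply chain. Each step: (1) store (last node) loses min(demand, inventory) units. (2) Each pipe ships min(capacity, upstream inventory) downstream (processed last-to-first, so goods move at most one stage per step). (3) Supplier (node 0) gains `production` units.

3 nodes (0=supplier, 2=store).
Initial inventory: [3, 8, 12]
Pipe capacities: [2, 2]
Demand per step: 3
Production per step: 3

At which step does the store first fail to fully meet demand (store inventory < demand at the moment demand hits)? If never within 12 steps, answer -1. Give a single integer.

Step 1: demand=3,sold=3 ship[1->2]=2 ship[0->1]=2 prod=3 -> [4 8 11]
Step 2: demand=3,sold=3 ship[1->2]=2 ship[0->1]=2 prod=3 -> [5 8 10]
Step 3: demand=3,sold=3 ship[1->2]=2 ship[0->1]=2 prod=3 -> [6 8 9]
Step 4: demand=3,sold=3 ship[1->2]=2 ship[0->1]=2 prod=3 -> [7 8 8]
Step 5: demand=3,sold=3 ship[1->2]=2 ship[0->1]=2 prod=3 -> [8 8 7]
Step 6: demand=3,sold=3 ship[1->2]=2 ship[0->1]=2 prod=3 -> [9 8 6]
Step 7: demand=3,sold=3 ship[1->2]=2 ship[0->1]=2 prod=3 -> [10 8 5]
Step 8: demand=3,sold=3 ship[1->2]=2 ship[0->1]=2 prod=3 -> [11 8 4]
Step 9: demand=3,sold=3 ship[1->2]=2 ship[0->1]=2 prod=3 -> [12 8 3]
Step 10: demand=3,sold=3 ship[1->2]=2 ship[0->1]=2 prod=3 -> [13 8 2]
Step 11: demand=3,sold=2 ship[1->2]=2 ship[0->1]=2 prod=3 -> [14 8 2]
Step 12: demand=3,sold=2 ship[1->2]=2 ship[0->1]=2 prod=3 -> [15 8 2]
First stockout at step 11

11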